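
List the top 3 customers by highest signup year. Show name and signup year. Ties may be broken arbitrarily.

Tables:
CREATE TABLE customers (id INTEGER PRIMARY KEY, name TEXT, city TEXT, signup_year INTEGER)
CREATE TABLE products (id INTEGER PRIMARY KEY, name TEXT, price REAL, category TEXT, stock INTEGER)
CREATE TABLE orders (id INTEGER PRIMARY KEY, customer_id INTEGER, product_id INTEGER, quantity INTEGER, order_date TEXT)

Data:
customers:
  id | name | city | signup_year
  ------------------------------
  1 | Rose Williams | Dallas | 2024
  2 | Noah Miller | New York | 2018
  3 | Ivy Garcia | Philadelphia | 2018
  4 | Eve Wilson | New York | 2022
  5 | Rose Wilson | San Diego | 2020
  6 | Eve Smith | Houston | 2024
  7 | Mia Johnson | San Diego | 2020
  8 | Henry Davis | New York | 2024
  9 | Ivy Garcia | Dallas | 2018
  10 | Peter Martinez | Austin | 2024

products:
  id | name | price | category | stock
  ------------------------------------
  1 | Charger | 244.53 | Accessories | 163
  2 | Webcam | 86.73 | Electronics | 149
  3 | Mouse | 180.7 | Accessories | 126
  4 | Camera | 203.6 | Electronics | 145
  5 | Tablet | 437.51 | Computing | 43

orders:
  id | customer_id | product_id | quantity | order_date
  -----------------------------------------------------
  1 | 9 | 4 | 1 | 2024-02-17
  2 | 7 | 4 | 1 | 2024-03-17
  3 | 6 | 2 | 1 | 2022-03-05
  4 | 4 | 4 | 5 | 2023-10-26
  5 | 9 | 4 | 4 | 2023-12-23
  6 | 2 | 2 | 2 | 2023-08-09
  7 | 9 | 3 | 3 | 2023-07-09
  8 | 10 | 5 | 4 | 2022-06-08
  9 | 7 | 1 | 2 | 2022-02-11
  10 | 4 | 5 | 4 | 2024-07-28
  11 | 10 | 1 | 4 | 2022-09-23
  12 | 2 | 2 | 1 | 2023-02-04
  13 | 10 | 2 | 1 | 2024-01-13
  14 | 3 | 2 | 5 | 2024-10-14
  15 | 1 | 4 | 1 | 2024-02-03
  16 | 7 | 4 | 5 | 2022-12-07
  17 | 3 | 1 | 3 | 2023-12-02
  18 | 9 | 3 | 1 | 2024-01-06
SELECT name, signup_year FROM customers ORDER BY signup_year DESC LIMIT 3

Execution result:
name | signup_year
Rose Williams | 2024
Eve Smith | 2024
Henry Davis | 2024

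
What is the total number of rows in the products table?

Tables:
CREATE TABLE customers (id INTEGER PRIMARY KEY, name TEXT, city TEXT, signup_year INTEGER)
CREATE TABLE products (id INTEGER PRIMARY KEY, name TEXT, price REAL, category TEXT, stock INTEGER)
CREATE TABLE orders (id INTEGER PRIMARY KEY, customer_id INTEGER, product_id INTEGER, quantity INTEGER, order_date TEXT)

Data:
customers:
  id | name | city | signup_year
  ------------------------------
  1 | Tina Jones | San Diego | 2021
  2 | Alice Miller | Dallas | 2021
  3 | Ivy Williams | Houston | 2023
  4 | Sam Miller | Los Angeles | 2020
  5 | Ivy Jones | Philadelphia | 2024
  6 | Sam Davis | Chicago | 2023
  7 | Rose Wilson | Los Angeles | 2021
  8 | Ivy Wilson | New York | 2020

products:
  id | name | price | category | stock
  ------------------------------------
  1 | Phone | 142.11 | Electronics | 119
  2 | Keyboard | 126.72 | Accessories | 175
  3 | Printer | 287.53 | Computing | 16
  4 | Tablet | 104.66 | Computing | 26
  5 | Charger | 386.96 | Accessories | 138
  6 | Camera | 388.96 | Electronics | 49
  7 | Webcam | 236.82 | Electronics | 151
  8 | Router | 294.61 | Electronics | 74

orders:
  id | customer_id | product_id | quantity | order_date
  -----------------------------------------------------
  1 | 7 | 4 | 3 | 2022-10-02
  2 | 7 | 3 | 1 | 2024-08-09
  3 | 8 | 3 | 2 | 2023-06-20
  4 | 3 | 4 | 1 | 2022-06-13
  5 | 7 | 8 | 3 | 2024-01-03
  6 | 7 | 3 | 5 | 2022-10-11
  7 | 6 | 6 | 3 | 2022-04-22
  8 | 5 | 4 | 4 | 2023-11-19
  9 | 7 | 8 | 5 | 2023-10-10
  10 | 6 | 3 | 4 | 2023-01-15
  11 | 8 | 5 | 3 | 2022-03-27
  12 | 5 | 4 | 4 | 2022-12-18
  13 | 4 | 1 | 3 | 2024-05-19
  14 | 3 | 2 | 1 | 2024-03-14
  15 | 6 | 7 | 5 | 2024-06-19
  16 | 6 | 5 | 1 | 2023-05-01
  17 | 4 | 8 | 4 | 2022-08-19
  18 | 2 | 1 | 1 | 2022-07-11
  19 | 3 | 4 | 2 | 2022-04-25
SELECT COUNT(*) FROM products

Execution result:
8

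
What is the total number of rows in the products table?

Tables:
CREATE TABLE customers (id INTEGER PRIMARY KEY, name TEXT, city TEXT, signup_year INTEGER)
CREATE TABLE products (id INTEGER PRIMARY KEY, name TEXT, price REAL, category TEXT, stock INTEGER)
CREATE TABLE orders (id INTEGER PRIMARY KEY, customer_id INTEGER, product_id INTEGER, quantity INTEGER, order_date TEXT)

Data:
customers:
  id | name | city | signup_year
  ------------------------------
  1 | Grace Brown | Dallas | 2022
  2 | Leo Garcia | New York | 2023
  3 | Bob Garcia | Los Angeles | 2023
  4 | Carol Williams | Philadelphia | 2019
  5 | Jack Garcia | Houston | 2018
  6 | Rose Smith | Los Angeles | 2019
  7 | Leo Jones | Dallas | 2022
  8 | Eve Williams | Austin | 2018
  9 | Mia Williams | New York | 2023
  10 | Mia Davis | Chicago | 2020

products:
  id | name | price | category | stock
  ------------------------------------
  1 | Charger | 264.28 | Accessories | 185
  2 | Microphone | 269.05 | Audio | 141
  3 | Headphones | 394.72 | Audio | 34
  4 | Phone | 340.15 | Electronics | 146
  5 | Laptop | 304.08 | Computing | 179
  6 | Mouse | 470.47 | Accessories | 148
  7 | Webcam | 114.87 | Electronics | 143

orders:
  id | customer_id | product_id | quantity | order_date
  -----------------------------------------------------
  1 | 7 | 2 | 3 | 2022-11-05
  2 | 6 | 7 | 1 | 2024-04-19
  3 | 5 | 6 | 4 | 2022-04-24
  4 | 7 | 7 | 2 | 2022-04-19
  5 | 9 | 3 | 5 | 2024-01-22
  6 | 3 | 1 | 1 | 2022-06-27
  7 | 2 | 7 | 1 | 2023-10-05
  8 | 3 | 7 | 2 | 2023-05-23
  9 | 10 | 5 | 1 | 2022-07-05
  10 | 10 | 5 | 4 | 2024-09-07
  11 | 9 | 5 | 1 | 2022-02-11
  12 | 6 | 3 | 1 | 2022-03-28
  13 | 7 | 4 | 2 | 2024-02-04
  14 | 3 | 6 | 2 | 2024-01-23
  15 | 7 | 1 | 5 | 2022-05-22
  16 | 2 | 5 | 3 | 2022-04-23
SELECT COUNT(*) FROM products

Execution result:
7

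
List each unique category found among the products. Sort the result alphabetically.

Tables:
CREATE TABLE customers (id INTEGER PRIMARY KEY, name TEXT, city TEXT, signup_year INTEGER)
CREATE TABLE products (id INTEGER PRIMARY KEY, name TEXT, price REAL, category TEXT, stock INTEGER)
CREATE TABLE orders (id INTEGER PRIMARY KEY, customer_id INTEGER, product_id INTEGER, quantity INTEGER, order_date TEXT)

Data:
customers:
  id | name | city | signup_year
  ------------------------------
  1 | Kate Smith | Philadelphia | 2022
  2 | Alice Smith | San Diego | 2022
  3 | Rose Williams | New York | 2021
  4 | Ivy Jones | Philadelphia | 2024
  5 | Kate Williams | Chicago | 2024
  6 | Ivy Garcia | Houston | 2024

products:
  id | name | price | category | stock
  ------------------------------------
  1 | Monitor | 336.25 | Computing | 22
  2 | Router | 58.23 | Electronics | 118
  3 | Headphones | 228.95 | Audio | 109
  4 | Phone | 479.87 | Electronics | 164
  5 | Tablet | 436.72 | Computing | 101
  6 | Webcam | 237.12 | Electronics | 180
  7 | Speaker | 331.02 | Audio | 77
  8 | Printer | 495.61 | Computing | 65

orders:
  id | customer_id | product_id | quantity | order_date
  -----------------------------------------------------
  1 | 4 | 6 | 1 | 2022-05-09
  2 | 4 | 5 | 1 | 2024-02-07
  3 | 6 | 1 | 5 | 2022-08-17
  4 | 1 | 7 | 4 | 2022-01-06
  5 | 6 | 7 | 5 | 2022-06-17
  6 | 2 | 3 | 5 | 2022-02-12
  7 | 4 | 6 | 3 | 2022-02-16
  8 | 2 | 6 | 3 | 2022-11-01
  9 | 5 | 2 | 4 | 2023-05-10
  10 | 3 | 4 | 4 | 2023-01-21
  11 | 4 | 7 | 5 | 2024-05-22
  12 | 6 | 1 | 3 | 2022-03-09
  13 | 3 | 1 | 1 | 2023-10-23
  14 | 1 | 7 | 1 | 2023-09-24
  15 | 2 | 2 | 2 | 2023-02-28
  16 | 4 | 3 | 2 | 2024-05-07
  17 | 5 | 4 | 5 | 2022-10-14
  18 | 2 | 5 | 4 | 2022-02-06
SELECT DISTINCT category FROM products ORDER BY category

Execution result:
category
Audio
Computing
Electronics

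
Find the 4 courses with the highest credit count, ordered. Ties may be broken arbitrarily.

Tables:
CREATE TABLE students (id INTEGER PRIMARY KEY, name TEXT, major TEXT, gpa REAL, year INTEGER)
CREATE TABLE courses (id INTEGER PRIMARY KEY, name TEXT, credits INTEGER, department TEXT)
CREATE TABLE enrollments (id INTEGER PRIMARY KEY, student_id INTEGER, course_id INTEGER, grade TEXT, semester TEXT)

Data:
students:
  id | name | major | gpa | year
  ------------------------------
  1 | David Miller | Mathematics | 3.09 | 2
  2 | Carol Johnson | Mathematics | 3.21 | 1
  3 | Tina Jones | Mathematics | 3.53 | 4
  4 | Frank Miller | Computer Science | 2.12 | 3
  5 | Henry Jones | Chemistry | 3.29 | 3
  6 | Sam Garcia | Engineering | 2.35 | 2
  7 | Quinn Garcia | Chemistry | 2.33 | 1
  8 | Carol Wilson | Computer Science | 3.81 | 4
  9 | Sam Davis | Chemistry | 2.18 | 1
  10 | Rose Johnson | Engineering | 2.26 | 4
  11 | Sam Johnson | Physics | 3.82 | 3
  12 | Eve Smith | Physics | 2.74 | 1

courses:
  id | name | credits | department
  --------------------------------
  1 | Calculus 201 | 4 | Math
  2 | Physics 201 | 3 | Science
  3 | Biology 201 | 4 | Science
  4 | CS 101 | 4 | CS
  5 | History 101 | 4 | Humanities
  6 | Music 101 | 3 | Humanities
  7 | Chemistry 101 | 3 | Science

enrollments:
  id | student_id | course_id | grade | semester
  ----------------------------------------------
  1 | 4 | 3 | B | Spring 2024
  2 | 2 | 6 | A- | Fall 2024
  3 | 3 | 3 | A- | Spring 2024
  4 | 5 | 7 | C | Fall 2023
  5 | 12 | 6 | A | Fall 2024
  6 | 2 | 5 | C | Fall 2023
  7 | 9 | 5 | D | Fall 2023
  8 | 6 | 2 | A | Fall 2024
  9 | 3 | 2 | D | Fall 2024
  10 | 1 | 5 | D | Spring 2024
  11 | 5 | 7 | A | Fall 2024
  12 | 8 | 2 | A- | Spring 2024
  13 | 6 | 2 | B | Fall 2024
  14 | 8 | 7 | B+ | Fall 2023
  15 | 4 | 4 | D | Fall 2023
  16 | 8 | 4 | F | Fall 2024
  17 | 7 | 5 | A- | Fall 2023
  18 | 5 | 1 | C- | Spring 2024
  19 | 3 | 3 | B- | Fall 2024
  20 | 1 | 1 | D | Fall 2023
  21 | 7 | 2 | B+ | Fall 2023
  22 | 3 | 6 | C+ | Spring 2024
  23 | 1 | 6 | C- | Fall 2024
SELECT name, credits FROM courses ORDER BY credits DESC LIMIT 4

Execution result:
name | credits
Calculus 201 | 4
Biology 201 | 4
CS 101 | 4
History 101 | 4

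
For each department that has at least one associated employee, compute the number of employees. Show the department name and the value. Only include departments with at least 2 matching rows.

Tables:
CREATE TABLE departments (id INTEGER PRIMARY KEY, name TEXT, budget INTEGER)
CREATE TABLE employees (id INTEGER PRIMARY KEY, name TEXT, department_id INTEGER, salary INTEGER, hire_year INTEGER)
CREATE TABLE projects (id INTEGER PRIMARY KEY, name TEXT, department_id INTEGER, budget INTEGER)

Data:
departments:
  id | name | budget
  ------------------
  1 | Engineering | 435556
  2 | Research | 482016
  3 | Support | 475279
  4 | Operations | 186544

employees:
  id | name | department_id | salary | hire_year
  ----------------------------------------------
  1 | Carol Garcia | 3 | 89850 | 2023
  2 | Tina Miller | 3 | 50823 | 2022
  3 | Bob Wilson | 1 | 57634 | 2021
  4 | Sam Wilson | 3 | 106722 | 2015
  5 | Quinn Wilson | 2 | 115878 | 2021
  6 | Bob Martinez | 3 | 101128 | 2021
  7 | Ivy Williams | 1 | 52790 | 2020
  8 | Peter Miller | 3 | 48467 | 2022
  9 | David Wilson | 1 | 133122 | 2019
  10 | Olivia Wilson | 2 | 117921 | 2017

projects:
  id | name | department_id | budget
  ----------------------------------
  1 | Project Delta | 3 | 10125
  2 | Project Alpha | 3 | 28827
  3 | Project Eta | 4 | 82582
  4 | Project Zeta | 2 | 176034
SELECT p.name, COUNT(*) AS n FROM employees c JOIN departments p ON c.department_id = p.id GROUP BY p.id, p.name HAVING COUNT(*) >= 2

Execution result:
name | n
Engineering | 3
Research | 2
Support | 5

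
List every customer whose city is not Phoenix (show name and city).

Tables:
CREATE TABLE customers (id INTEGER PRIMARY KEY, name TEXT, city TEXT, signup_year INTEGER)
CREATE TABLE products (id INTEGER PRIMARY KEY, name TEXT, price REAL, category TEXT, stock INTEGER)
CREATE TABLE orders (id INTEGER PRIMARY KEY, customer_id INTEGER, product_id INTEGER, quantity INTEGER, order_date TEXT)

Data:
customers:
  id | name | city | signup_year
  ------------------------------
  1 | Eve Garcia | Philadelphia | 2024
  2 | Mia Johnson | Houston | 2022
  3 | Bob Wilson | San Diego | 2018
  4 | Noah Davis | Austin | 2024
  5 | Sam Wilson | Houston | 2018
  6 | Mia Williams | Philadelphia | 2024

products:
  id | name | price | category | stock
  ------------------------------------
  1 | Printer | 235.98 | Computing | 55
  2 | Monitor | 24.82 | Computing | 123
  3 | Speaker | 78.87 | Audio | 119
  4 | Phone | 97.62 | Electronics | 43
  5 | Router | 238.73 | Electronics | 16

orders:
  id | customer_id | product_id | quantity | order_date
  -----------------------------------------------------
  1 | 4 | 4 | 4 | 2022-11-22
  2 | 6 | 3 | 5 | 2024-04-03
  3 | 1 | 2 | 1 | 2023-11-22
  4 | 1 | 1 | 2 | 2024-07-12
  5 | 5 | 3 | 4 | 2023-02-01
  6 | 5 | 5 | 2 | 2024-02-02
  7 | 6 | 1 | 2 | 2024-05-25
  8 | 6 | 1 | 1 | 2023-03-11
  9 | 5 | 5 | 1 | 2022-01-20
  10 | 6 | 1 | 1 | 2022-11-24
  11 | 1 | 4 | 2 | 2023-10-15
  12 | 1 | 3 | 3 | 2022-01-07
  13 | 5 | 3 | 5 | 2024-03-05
SELECT name, city FROM customers WHERE city <> 'Phoenix'

Execution result:
name | city
Eve Garcia | Philadelphia
Mia Johnson | Houston
Bob Wilson | San Diego
Noah Davis | Austin
Sam Wilson | Houston
Mia Williams | Philadelphia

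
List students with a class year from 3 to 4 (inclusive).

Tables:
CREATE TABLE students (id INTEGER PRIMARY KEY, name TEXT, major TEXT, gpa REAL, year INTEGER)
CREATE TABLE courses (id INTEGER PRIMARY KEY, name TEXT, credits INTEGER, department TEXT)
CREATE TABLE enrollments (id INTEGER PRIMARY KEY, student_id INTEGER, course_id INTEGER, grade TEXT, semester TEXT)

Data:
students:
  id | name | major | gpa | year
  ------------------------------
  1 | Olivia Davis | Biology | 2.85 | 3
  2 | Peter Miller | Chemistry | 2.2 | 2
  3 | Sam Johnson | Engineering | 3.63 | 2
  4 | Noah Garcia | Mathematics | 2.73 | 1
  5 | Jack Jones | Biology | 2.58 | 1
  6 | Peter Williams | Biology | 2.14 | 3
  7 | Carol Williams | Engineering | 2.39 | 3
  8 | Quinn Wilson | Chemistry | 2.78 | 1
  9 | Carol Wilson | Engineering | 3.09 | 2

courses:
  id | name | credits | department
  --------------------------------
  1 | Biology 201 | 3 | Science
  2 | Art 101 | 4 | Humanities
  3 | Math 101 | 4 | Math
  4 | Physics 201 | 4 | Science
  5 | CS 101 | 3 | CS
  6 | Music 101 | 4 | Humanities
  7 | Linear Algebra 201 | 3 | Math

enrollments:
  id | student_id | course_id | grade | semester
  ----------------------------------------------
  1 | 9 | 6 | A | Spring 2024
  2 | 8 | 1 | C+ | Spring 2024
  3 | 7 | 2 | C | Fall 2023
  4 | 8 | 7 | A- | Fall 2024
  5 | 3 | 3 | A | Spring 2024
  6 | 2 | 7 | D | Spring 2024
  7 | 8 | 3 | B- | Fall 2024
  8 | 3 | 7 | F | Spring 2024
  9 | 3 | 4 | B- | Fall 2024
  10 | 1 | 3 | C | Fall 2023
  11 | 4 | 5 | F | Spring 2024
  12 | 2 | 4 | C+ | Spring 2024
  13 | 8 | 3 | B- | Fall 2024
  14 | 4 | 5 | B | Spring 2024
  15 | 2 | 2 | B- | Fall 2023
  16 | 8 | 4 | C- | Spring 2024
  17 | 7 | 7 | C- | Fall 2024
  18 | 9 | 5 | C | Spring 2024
SELECT name, year FROM students WHERE year BETWEEN 3 AND 4

Execution result:
name | year
Olivia Davis | 3
Peter Williams | 3
Carol Williams | 3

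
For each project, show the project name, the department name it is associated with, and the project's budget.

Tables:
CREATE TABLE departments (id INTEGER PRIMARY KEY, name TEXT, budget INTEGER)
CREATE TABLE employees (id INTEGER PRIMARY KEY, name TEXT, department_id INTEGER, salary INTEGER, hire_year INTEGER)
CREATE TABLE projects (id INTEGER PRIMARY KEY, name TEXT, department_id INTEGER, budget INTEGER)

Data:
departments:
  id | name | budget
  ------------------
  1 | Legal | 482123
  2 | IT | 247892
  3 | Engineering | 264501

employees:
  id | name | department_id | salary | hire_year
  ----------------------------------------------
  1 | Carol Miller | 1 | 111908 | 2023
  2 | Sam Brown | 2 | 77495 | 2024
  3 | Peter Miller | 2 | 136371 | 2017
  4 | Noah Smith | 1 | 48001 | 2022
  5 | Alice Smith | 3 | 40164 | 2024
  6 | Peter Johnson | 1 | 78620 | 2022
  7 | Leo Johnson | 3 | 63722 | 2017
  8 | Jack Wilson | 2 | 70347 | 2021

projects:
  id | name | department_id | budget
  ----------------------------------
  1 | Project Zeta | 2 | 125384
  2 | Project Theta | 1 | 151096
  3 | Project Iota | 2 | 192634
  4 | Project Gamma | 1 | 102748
SELECT c.name, p.name AS department, c.budget FROM projects c JOIN departments p ON c.department_id = p.id

Execution result:
name | department | budget
Project Zeta | IT | 125384
Project Theta | Legal | 151096
Project Iota | IT | 192634
Project Gamma | Legal | 102748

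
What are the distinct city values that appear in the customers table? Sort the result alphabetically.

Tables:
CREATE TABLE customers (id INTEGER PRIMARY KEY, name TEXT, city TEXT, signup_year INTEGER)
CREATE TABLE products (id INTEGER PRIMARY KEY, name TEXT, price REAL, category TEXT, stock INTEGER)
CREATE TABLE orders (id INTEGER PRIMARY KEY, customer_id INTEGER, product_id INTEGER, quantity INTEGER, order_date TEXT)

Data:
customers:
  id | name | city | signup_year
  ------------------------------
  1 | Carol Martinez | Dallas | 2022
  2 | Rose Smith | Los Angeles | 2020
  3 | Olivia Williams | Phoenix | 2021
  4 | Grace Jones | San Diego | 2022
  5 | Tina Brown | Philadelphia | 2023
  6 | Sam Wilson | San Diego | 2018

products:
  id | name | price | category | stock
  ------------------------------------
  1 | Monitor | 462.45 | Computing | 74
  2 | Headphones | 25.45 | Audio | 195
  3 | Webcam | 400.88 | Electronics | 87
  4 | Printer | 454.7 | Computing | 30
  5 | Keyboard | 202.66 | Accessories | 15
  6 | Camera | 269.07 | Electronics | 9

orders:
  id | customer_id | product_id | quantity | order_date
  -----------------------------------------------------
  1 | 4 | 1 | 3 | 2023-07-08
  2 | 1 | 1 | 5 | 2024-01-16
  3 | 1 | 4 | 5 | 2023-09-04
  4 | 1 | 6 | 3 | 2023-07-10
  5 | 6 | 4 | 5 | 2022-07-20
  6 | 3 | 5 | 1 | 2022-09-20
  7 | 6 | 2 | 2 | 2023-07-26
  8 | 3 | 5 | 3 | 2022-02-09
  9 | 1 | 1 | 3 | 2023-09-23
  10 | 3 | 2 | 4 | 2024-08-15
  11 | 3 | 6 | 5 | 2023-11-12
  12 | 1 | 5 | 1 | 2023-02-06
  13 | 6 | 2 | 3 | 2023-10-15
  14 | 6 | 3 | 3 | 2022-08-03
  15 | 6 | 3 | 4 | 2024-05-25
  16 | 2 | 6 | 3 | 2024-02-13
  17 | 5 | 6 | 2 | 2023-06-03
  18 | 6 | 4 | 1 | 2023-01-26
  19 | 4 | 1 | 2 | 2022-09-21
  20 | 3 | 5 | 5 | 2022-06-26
SELECT DISTINCT city FROM customers ORDER BY city

Execution result:
city
Dallas
Los Angeles
Philadelphia
Phoenix
San Diego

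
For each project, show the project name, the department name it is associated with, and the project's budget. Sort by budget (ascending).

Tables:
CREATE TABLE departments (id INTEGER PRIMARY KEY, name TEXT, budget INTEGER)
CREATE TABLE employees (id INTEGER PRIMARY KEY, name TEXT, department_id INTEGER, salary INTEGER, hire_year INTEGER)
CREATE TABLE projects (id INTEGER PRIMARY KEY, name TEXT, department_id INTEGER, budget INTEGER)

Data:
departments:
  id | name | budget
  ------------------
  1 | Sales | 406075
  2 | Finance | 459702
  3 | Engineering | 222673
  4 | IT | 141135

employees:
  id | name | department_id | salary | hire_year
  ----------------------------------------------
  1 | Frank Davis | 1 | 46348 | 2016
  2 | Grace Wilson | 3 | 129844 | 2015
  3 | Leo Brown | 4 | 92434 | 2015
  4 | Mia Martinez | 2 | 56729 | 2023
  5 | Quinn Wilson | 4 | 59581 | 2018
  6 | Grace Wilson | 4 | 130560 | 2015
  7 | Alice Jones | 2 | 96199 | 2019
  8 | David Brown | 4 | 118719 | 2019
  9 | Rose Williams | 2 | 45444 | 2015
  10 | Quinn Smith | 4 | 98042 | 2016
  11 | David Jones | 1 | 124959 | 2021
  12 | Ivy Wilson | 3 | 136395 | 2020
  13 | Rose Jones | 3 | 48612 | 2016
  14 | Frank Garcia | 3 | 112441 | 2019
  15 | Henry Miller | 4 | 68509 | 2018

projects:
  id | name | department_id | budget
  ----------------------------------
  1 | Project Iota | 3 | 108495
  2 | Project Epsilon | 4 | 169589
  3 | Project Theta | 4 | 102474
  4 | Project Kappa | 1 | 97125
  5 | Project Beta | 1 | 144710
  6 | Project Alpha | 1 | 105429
SELECT c.name, p.name AS department, c.budget FROM projects c JOIN departments p ON c.department_id = p.id ORDER BY c.budget ASC

Execution result:
name | department | budget
Project Kappa | Sales | 97125
Project Theta | IT | 102474
Project Alpha | Sales | 105429
Project Iota | Engineering | 108495
Project Beta | Sales | 144710
Project Epsilon | IT | 169589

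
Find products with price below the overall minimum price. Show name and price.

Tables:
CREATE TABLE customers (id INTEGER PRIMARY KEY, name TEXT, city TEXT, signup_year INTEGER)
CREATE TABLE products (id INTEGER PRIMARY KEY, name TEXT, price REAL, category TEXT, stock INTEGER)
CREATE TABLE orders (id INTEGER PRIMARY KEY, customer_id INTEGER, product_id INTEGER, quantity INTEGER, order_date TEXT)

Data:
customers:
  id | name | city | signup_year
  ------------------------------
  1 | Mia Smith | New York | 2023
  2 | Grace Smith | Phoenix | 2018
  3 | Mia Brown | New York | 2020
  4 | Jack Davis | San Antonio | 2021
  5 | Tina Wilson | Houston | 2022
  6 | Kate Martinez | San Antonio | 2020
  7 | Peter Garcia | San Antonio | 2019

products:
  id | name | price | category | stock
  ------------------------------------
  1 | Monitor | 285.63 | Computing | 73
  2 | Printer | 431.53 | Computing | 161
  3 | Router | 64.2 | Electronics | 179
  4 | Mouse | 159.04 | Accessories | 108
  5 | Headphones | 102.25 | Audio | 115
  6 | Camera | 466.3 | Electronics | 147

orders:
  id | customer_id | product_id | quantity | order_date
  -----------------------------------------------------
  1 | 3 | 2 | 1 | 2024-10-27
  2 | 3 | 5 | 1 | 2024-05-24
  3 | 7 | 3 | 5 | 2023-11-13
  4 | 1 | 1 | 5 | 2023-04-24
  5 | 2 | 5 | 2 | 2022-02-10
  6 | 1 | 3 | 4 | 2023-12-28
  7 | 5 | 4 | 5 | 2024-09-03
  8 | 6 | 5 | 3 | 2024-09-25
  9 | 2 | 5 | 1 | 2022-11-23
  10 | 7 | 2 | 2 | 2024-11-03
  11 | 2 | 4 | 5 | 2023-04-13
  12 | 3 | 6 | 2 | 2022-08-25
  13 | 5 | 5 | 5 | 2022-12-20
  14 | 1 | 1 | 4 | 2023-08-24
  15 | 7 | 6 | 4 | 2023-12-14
SELECT name, price FROM products WHERE price < (SELECT MIN(price) FROM products)

Execution result:
(no rows)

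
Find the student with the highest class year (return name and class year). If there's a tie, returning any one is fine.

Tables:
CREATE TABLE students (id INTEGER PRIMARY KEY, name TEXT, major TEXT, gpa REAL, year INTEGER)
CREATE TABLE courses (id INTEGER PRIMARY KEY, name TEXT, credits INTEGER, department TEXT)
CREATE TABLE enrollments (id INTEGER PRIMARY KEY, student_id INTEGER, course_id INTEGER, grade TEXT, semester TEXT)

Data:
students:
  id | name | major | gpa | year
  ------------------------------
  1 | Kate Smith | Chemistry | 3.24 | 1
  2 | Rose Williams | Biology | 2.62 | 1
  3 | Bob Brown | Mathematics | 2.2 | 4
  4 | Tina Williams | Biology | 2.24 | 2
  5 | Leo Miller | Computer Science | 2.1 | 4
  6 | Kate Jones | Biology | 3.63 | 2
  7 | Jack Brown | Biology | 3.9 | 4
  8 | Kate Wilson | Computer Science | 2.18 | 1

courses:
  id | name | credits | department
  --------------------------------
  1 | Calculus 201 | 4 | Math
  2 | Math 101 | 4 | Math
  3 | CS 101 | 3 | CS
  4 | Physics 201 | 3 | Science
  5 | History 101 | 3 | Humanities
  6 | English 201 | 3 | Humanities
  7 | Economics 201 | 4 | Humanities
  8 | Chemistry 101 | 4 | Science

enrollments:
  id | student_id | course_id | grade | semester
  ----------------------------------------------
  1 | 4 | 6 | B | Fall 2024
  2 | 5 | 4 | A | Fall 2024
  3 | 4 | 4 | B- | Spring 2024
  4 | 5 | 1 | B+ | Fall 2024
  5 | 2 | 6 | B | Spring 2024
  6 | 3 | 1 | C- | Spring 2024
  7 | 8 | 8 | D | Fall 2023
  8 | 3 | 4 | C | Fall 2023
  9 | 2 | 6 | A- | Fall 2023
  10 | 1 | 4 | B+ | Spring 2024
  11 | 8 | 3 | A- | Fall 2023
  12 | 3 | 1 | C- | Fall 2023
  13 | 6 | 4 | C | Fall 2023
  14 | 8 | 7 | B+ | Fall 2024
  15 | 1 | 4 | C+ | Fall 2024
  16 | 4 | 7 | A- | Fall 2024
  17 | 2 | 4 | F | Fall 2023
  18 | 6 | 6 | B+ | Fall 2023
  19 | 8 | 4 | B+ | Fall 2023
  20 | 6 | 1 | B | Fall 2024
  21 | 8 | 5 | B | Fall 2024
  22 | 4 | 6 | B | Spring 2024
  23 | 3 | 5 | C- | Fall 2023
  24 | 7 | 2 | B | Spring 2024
SELECT name, year FROM students ORDER BY year DESC LIMIT 1

Execution result:
name | year
Bob Brown | 4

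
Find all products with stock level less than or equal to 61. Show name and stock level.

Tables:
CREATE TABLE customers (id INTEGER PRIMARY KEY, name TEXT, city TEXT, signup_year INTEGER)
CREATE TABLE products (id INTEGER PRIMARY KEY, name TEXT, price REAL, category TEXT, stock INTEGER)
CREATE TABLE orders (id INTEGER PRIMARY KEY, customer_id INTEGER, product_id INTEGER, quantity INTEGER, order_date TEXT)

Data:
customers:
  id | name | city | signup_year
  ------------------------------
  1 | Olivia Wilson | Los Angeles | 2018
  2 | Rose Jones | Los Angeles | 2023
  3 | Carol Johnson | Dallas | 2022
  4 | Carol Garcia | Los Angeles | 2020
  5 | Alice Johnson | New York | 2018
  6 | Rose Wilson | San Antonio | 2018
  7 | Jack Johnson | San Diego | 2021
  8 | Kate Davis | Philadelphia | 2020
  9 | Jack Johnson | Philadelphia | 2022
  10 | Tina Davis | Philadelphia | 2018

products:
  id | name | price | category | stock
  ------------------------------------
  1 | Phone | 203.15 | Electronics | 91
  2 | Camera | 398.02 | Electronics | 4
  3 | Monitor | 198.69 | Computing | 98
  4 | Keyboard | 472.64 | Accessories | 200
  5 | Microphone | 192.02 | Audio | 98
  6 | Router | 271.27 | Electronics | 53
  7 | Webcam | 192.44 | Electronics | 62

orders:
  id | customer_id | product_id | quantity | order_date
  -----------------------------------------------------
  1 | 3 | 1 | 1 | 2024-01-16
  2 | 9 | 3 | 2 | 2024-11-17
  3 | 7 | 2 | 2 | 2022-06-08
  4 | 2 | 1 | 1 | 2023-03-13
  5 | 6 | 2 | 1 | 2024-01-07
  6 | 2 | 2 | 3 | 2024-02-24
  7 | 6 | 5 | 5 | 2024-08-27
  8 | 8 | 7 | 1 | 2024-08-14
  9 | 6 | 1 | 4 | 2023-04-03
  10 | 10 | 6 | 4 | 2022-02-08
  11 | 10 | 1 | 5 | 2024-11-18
SELECT name, stock FROM products WHERE stock <= 61

Execution result:
name | stock
Camera | 4
Router | 53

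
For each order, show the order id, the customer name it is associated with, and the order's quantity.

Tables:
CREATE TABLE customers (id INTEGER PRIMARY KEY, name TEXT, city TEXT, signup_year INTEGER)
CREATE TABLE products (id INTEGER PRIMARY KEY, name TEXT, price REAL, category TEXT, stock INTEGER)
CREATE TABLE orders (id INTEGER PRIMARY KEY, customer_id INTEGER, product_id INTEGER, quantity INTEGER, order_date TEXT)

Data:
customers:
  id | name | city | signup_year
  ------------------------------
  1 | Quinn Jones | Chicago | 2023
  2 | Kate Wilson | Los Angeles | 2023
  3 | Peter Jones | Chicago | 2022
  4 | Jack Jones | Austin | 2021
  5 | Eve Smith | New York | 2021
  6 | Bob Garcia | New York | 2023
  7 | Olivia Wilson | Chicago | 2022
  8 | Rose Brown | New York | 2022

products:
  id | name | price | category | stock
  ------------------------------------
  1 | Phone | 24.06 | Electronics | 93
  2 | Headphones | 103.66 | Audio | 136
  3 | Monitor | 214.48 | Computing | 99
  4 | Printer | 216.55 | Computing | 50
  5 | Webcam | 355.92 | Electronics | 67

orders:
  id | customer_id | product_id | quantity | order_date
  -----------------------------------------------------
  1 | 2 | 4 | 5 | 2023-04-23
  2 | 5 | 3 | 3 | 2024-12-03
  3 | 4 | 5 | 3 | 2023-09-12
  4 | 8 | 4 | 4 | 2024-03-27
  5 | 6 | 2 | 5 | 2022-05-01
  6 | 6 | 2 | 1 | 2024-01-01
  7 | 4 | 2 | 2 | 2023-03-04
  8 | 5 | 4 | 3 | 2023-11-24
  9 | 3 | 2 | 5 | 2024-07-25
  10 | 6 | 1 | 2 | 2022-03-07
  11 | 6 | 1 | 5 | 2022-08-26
SELECT c.id, p.name AS customer, c.quantity FROM orders c JOIN customers p ON c.customer_id = p.id

Execution result:
id | customer | quantity
1 | Kate Wilson | 5
2 | Eve Smith | 3
3 | Jack Jones | 3
4 | Rose Brown | 4
5 | Bob Garcia | 5
6 | Bob Garcia | 1
7 | Jack Jones | 2
8 | Eve Smith | 3
9 | Peter Jones | 5
10 | Bob Garcia | 2
11 | Bob Garcia | 5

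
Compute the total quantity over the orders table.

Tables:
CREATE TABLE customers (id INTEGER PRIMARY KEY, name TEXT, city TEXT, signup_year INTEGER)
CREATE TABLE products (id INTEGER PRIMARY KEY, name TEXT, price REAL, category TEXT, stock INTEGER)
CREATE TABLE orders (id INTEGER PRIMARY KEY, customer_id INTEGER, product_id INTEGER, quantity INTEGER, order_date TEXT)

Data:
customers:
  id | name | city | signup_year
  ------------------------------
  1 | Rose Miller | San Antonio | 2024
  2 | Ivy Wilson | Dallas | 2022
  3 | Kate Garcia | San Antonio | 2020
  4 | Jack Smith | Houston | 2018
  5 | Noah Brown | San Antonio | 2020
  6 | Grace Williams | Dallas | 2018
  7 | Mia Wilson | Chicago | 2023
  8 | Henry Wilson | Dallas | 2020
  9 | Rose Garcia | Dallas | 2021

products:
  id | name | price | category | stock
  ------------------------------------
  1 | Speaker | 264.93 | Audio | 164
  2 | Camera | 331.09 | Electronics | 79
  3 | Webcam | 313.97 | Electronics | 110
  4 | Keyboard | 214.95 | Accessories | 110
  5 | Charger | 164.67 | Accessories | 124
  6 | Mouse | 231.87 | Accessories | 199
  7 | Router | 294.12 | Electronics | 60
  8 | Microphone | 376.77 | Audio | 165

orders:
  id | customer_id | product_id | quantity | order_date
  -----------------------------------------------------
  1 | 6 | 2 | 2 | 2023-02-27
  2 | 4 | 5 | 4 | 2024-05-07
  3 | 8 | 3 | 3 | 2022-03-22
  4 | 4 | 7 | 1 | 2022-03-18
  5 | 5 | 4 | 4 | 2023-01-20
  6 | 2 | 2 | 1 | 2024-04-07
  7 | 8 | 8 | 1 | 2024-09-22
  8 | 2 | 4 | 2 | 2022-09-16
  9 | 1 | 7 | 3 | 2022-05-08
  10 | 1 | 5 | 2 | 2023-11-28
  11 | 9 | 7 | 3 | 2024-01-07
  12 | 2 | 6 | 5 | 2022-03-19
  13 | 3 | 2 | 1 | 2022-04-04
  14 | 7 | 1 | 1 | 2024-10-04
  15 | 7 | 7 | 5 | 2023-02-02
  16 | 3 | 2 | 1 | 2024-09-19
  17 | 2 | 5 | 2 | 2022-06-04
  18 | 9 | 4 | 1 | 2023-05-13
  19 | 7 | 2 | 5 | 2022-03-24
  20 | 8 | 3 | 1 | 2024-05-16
SELECT SUM(quantity) FROM orders

Execution result:
48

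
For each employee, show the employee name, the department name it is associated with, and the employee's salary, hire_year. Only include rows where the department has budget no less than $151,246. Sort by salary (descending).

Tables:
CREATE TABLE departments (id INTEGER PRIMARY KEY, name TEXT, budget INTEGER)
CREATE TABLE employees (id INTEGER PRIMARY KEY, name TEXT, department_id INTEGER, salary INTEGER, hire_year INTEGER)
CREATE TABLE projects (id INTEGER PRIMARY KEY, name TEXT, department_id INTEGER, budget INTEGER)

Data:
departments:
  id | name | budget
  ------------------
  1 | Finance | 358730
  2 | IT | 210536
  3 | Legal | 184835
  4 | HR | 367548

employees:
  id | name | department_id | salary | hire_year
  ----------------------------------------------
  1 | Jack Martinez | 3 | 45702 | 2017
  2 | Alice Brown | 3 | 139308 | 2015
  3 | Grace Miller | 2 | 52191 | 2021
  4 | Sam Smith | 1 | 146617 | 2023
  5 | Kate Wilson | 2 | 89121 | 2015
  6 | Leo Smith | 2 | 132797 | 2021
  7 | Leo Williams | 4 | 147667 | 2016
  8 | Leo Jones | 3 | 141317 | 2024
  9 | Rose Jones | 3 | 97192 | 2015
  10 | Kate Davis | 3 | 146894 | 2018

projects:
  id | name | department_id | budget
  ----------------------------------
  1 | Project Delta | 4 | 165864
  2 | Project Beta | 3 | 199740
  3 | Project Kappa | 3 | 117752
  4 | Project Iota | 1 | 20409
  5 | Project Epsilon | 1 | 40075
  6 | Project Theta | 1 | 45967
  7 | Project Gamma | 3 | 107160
SELECT c.name, p.name AS department, c.salary, c.hire_year FROM employees c JOIN departments p ON c.department_id = p.id WHERE p.budget >= 151246 ORDER BY c.salary DESC

Execution result:
name | department | salary | hire_year
Leo Williams | HR | 147667 | 2016
Kate Davis | Legal | 146894 | 2018
Sam Smith | Finance | 146617 | 2023
Leo Jones | Legal | 141317 | 2024
Alice Brown | Legal | 139308 | 2015
Leo Smith | IT | 132797 | 2021
Rose Jones | Legal | 97192 | 2015
Kate Wilson | IT | 89121 | 2015
Grace Miller | IT | 52191 | 2021
Jack Martinez | Legal | 45702 | 2017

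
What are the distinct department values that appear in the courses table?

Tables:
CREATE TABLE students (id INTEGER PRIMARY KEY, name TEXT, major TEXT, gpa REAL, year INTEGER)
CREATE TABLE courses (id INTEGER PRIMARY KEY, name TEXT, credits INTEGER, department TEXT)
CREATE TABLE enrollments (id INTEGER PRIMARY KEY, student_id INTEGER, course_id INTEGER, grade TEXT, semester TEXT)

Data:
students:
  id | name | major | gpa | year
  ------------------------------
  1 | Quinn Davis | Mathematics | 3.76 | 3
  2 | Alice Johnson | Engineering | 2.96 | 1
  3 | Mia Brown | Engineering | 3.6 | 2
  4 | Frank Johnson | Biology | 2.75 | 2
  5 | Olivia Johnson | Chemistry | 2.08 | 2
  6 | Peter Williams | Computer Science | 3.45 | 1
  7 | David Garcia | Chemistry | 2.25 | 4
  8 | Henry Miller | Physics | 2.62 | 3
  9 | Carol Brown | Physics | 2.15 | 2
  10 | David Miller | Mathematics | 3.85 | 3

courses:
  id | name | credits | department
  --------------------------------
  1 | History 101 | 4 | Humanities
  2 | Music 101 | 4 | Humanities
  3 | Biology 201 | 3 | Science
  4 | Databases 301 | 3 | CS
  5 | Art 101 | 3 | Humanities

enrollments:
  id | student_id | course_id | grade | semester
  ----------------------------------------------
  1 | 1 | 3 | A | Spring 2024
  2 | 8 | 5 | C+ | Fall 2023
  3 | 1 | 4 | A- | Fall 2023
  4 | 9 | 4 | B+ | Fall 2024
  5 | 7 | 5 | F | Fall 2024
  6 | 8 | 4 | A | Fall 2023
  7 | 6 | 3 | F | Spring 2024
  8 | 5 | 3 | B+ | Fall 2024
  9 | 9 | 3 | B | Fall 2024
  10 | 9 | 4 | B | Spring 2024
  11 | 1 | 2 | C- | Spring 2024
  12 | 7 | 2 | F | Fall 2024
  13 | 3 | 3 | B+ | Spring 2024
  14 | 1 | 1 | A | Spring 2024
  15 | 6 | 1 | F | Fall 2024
SELECT DISTINCT department FROM courses

Execution result:
department
Humanities
Science
CS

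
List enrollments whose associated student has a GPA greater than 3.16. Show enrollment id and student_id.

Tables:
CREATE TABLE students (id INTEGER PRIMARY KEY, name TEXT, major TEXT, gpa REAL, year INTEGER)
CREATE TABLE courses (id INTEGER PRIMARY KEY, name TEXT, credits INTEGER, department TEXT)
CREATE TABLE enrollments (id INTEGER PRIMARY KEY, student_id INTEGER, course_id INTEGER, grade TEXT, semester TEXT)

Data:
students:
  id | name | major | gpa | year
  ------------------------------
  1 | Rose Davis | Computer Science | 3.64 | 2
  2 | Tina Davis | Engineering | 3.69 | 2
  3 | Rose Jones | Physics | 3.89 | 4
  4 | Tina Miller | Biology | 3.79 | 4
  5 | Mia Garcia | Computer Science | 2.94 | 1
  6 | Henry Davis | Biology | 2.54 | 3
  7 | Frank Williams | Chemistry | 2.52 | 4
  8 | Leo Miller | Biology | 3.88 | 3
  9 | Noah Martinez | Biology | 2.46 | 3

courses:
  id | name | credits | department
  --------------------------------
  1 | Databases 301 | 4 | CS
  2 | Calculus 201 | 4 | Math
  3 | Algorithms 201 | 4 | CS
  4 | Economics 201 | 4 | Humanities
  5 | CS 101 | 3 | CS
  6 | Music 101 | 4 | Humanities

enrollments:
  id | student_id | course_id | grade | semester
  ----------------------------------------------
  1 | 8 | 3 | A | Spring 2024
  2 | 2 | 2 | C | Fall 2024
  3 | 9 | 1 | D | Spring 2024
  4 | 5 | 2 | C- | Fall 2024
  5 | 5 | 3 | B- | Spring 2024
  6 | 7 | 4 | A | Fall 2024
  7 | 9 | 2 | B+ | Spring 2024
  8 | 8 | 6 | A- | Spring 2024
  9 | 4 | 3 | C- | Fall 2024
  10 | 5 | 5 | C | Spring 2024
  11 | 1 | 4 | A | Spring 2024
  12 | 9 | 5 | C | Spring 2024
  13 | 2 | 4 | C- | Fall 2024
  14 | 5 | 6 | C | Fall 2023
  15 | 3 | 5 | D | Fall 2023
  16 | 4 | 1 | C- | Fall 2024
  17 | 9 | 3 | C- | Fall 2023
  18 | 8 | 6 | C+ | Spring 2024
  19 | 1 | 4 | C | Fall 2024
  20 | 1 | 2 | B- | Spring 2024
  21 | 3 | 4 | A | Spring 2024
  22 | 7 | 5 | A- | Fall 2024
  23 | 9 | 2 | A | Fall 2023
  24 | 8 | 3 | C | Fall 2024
SELECT id, student_id FROM enrollments WHERE student_id IN (SELECT id FROM students WHERE gpa > 3.16)

Execution result:
id | student_id
1 | 8
2 | 2
8 | 8
9 | 4
11 | 1
13 | 2
15 | 3
16 | 4
18 | 8
19 | 1
20 | 1
21 | 3
24 | 8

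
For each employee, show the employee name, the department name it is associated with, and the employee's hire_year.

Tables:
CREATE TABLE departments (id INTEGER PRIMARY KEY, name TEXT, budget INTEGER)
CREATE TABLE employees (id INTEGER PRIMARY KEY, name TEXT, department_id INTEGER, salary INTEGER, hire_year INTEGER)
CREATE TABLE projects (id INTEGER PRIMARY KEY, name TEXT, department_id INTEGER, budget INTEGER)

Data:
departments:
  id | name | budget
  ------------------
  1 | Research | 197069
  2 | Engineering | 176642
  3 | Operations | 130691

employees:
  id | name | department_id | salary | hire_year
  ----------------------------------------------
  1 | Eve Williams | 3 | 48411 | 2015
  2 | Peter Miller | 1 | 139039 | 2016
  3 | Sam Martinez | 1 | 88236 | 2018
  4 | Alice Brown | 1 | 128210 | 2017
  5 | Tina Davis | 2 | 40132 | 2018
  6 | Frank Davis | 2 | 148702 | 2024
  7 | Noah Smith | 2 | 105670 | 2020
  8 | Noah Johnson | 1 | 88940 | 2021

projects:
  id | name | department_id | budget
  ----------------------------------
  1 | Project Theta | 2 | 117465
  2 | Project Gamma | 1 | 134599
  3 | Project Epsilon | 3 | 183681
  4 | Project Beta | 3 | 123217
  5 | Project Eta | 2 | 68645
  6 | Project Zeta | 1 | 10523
SELECT c.name, p.name AS department, c.hire_year FROM employees c JOIN departments p ON c.department_id = p.id

Execution result:
name | department | hire_year
Eve Williams | Operations | 2015
Peter Miller | Research | 2016
Sam Martinez | Research | 2018
Alice Brown | Research | 2017
Tina Davis | Engineering | 2018
Frank Davis | Engineering | 2024
Noah Smith | Engineering | 2020
Noah Johnson | Research | 2021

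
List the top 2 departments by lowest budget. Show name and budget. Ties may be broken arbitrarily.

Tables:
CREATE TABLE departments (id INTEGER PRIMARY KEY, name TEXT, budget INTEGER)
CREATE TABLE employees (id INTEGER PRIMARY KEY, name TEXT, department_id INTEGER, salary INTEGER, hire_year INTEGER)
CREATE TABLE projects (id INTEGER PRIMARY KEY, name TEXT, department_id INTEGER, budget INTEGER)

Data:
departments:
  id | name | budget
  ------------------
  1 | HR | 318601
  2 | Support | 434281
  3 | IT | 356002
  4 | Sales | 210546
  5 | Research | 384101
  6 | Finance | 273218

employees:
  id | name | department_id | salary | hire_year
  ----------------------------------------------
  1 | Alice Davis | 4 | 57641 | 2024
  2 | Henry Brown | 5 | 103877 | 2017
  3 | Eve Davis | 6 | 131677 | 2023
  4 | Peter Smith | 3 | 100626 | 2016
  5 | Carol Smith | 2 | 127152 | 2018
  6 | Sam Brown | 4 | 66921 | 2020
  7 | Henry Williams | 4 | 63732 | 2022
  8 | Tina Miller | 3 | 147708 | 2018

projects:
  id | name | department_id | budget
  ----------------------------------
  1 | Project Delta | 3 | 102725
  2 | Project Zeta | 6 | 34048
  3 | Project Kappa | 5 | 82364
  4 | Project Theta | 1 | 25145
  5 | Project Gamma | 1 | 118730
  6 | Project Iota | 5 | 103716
SELECT name, budget FROM departments ORDER BY budget ASC LIMIT 2

Execution result:
name | budget
Sales | 210546
Finance | 273218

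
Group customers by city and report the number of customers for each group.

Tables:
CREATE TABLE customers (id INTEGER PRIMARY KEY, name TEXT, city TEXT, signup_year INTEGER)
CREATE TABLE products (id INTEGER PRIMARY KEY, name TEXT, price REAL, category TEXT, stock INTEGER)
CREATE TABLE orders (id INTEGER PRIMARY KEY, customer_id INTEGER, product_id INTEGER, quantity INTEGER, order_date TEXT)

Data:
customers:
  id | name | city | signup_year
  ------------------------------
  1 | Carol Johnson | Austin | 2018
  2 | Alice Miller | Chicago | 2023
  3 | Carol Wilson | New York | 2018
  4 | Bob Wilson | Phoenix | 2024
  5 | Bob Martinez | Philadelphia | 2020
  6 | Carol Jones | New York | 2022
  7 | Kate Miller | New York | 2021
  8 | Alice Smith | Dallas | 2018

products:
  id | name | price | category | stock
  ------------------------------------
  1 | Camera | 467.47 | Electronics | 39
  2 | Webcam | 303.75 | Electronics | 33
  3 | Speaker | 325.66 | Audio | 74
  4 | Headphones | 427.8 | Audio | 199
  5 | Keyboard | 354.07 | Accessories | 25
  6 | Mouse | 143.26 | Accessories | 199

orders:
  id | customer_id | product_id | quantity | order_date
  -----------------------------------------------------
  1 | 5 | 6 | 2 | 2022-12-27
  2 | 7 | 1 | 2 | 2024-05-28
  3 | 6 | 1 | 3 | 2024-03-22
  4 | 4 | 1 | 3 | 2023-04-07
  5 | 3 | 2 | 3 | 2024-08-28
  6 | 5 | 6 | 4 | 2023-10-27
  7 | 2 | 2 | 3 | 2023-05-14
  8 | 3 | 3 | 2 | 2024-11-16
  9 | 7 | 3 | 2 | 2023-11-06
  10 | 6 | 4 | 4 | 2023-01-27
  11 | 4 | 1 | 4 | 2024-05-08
SELECT city, COUNT(*) AS n FROM customers GROUP BY city

Execution result:
city | n
Austin | 1
Chicago | 1
Dallas | 1
New York | 3
Philadelphia | 1
Phoenix | 1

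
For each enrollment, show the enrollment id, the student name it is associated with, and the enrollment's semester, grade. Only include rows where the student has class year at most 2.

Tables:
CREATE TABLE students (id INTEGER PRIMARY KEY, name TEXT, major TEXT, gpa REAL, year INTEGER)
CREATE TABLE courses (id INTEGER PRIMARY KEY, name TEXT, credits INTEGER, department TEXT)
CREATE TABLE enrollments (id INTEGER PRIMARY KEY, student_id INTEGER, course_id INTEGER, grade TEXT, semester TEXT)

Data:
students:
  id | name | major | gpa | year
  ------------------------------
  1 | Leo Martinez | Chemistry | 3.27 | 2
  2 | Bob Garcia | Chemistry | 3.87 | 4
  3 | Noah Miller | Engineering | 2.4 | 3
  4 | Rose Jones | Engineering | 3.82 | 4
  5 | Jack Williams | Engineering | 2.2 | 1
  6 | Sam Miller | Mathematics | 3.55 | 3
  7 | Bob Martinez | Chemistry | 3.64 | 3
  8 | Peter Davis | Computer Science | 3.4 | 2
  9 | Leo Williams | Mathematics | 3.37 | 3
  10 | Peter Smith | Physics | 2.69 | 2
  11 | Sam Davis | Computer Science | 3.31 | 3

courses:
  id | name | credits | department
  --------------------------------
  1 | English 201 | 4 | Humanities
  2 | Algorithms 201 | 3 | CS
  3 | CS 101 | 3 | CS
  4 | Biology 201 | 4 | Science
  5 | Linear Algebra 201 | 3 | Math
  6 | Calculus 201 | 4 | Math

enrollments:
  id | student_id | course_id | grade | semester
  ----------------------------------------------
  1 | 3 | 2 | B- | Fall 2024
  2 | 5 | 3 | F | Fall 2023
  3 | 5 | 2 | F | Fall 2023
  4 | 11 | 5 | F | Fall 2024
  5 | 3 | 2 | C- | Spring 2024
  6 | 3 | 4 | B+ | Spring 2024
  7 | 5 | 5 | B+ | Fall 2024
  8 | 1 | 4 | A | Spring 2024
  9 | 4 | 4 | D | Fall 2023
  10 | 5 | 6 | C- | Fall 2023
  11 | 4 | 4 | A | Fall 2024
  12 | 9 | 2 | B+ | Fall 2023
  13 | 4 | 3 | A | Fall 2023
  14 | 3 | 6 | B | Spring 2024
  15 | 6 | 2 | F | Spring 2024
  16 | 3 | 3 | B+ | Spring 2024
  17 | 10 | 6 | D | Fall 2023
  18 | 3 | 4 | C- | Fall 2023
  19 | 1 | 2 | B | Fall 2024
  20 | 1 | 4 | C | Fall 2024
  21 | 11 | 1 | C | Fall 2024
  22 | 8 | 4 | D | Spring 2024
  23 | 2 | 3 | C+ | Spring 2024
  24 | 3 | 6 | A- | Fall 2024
SELECT c.id, p.name AS student, c.semester, c.grade FROM enrollments c JOIN students p ON c.student_id = p.id WHERE p.year <= 2

Execution result:
id | student | semester | grade
2 | Jack Williams | Fall 2023 | F
3 | Jack Williams | Fall 2023 | F
7 | Jack Williams | Fall 2024 | B+
8 | Leo Martinez | Spring 2024 | A
10 | Jack Williams | Fall 2023 | C-
17 | Peter Smith | Fall 2023 | D
19 | Leo Martinez | Fall 2024 | B
20 | Leo Martinez | Fall 2024 | C
22 | Peter Davis | Spring 2024 | D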